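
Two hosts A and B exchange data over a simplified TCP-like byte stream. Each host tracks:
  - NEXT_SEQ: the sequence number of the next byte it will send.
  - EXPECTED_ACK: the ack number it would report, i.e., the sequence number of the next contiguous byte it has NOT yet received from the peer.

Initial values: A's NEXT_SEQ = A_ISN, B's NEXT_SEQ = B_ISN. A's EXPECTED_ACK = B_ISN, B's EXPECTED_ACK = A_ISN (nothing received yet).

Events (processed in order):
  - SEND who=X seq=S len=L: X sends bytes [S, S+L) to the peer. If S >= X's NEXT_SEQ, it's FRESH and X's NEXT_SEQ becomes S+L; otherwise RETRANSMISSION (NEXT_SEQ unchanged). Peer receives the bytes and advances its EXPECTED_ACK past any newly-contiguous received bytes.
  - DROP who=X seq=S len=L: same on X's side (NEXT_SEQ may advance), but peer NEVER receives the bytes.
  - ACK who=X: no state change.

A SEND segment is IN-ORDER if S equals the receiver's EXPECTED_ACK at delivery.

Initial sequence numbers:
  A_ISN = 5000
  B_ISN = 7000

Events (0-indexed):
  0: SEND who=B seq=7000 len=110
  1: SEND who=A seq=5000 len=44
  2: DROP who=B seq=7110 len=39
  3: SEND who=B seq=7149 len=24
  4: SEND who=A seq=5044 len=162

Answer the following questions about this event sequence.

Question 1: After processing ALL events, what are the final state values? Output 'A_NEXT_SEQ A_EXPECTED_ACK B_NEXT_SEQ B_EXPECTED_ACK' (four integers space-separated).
After event 0: A_seq=5000 A_ack=7110 B_seq=7110 B_ack=5000
After event 1: A_seq=5044 A_ack=7110 B_seq=7110 B_ack=5044
After event 2: A_seq=5044 A_ack=7110 B_seq=7149 B_ack=5044
After event 3: A_seq=5044 A_ack=7110 B_seq=7173 B_ack=5044
After event 4: A_seq=5206 A_ack=7110 B_seq=7173 B_ack=5206

Answer: 5206 7110 7173 5206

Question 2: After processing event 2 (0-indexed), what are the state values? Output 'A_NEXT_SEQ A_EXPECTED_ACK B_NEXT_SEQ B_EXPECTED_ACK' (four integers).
After event 0: A_seq=5000 A_ack=7110 B_seq=7110 B_ack=5000
After event 1: A_seq=5044 A_ack=7110 B_seq=7110 B_ack=5044
After event 2: A_seq=5044 A_ack=7110 B_seq=7149 B_ack=5044

5044 7110 7149 5044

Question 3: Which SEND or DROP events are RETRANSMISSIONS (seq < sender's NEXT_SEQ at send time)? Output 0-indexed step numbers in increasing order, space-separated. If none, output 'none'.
Step 0: SEND seq=7000 -> fresh
Step 1: SEND seq=5000 -> fresh
Step 2: DROP seq=7110 -> fresh
Step 3: SEND seq=7149 -> fresh
Step 4: SEND seq=5044 -> fresh

Answer: none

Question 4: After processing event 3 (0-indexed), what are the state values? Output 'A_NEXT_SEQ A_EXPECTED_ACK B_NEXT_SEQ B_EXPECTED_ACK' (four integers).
After event 0: A_seq=5000 A_ack=7110 B_seq=7110 B_ack=5000
After event 1: A_seq=5044 A_ack=7110 B_seq=7110 B_ack=5044
After event 2: A_seq=5044 A_ack=7110 B_seq=7149 B_ack=5044
After event 3: A_seq=5044 A_ack=7110 B_seq=7173 B_ack=5044

5044 7110 7173 5044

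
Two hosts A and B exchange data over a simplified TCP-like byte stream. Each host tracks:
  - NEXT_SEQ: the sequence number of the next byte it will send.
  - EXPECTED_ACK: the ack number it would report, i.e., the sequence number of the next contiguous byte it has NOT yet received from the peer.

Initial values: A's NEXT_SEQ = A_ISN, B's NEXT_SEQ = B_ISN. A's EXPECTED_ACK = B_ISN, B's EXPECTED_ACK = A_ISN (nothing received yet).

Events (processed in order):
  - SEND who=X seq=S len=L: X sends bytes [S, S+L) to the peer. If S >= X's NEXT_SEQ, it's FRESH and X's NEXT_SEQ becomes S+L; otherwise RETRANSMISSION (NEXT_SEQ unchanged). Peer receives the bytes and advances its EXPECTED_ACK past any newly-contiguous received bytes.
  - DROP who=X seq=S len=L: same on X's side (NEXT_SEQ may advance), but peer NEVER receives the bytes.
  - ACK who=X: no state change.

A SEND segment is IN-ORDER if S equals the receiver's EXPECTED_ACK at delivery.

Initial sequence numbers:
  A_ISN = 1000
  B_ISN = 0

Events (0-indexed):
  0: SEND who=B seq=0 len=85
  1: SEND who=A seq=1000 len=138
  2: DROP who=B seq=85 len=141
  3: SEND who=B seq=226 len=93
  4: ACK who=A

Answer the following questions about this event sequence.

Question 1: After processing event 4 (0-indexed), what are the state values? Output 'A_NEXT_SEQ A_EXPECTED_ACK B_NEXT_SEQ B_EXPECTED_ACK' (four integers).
After event 0: A_seq=1000 A_ack=85 B_seq=85 B_ack=1000
After event 1: A_seq=1138 A_ack=85 B_seq=85 B_ack=1138
After event 2: A_seq=1138 A_ack=85 B_seq=226 B_ack=1138
After event 3: A_seq=1138 A_ack=85 B_seq=319 B_ack=1138
After event 4: A_seq=1138 A_ack=85 B_seq=319 B_ack=1138

1138 85 319 1138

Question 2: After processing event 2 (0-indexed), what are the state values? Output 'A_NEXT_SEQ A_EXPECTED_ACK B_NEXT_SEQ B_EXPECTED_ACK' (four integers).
After event 0: A_seq=1000 A_ack=85 B_seq=85 B_ack=1000
After event 1: A_seq=1138 A_ack=85 B_seq=85 B_ack=1138
After event 2: A_seq=1138 A_ack=85 B_seq=226 B_ack=1138

1138 85 226 1138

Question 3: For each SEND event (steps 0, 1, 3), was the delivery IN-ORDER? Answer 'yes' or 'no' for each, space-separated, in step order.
Answer: yes yes no

Derivation:
Step 0: SEND seq=0 -> in-order
Step 1: SEND seq=1000 -> in-order
Step 3: SEND seq=226 -> out-of-order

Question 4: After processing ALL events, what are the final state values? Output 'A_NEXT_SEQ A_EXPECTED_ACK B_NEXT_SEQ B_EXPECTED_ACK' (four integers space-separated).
Answer: 1138 85 319 1138

Derivation:
After event 0: A_seq=1000 A_ack=85 B_seq=85 B_ack=1000
After event 1: A_seq=1138 A_ack=85 B_seq=85 B_ack=1138
After event 2: A_seq=1138 A_ack=85 B_seq=226 B_ack=1138
After event 3: A_seq=1138 A_ack=85 B_seq=319 B_ack=1138
After event 4: A_seq=1138 A_ack=85 B_seq=319 B_ack=1138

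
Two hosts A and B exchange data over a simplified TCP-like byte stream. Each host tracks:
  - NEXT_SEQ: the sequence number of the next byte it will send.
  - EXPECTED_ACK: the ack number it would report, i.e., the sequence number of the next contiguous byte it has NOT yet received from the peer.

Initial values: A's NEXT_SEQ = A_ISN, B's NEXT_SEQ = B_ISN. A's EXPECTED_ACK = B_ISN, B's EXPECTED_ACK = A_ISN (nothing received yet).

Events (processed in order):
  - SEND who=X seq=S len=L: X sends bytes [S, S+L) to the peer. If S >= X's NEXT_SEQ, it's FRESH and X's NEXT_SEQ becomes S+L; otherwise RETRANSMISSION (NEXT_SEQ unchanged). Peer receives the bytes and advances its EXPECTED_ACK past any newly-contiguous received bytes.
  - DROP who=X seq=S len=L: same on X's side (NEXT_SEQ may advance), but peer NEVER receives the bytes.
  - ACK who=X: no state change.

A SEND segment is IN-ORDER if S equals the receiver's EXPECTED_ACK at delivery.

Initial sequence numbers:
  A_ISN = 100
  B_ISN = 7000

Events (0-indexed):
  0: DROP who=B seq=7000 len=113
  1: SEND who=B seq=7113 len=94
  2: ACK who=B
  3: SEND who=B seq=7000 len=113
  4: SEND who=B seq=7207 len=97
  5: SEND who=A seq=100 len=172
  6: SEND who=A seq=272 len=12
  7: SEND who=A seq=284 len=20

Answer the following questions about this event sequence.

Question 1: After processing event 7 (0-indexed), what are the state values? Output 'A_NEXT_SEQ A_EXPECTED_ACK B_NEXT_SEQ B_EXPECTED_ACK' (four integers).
After event 0: A_seq=100 A_ack=7000 B_seq=7113 B_ack=100
After event 1: A_seq=100 A_ack=7000 B_seq=7207 B_ack=100
After event 2: A_seq=100 A_ack=7000 B_seq=7207 B_ack=100
After event 3: A_seq=100 A_ack=7207 B_seq=7207 B_ack=100
After event 4: A_seq=100 A_ack=7304 B_seq=7304 B_ack=100
After event 5: A_seq=272 A_ack=7304 B_seq=7304 B_ack=272
After event 6: A_seq=284 A_ack=7304 B_seq=7304 B_ack=284
After event 7: A_seq=304 A_ack=7304 B_seq=7304 B_ack=304

304 7304 7304 304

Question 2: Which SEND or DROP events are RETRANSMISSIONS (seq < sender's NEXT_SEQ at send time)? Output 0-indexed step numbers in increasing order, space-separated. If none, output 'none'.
Step 0: DROP seq=7000 -> fresh
Step 1: SEND seq=7113 -> fresh
Step 3: SEND seq=7000 -> retransmit
Step 4: SEND seq=7207 -> fresh
Step 5: SEND seq=100 -> fresh
Step 6: SEND seq=272 -> fresh
Step 7: SEND seq=284 -> fresh

Answer: 3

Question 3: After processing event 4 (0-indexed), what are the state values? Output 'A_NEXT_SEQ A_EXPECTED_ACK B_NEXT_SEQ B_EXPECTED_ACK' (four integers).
After event 0: A_seq=100 A_ack=7000 B_seq=7113 B_ack=100
After event 1: A_seq=100 A_ack=7000 B_seq=7207 B_ack=100
After event 2: A_seq=100 A_ack=7000 B_seq=7207 B_ack=100
After event 3: A_seq=100 A_ack=7207 B_seq=7207 B_ack=100
After event 4: A_seq=100 A_ack=7304 B_seq=7304 B_ack=100

100 7304 7304 100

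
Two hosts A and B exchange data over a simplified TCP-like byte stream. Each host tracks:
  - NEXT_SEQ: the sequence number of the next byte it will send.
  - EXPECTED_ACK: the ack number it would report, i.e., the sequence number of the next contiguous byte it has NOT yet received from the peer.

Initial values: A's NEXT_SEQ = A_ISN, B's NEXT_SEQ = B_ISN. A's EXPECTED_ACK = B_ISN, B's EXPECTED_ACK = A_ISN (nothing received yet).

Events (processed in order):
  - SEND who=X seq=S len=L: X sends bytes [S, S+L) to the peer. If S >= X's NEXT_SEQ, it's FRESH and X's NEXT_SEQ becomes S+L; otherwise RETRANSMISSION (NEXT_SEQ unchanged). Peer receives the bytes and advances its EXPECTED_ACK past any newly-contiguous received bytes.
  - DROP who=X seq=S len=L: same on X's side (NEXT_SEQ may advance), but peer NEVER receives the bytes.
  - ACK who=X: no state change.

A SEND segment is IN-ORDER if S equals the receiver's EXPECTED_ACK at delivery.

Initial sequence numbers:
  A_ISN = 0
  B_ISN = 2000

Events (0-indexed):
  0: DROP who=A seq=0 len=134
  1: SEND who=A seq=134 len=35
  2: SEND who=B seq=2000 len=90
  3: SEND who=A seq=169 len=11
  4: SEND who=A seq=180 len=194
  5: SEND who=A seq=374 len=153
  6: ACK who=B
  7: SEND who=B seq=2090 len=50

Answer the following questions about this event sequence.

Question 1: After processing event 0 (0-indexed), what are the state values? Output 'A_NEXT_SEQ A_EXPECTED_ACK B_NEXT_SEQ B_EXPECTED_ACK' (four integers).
After event 0: A_seq=134 A_ack=2000 B_seq=2000 B_ack=0

134 2000 2000 0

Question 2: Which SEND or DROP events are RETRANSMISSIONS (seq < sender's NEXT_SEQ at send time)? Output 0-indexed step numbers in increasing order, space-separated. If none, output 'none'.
Step 0: DROP seq=0 -> fresh
Step 1: SEND seq=134 -> fresh
Step 2: SEND seq=2000 -> fresh
Step 3: SEND seq=169 -> fresh
Step 4: SEND seq=180 -> fresh
Step 5: SEND seq=374 -> fresh
Step 7: SEND seq=2090 -> fresh

Answer: none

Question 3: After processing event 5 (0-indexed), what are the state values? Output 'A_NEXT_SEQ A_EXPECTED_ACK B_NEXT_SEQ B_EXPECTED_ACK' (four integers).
After event 0: A_seq=134 A_ack=2000 B_seq=2000 B_ack=0
After event 1: A_seq=169 A_ack=2000 B_seq=2000 B_ack=0
After event 2: A_seq=169 A_ack=2090 B_seq=2090 B_ack=0
After event 3: A_seq=180 A_ack=2090 B_seq=2090 B_ack=0
After event 4: A_seq=374 A_ack=2090 B_seq=2090 B_ack=0
After event 5: A_seq=527 A_ack=2090 B_seq=2090 B_ack=0

527 2090 2090 0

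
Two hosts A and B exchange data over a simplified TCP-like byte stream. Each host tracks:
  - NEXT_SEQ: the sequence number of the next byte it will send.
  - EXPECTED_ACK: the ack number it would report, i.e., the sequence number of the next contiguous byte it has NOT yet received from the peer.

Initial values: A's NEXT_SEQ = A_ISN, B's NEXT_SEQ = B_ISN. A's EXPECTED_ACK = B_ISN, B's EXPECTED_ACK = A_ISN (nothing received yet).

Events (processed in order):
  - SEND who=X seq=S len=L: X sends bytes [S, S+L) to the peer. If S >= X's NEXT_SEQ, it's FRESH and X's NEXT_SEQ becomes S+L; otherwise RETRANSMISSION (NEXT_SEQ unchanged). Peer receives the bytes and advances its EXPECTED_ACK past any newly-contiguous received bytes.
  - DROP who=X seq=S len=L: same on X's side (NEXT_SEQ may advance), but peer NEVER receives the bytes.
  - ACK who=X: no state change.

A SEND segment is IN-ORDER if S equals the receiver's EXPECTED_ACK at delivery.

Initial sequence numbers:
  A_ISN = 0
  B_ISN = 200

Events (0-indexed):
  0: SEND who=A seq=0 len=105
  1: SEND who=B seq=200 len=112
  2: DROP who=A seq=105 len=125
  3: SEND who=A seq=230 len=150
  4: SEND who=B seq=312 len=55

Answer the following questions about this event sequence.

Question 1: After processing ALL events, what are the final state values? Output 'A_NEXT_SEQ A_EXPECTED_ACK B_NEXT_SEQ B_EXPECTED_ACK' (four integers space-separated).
After event 0: A_seq=105 A_ack=200 B_seq=200 B_ack=105
After event 1: A_seq=105 A_ack=312 B_seq=312 B_ack=105
After event 2: A_seq=230 A_ack=312 B_seq=312 B_ack=105
After event 3: A_seq=380 A_ack=312 B_seq=312 B_ack=105
After event 4: A_seq=380 A_ack=367 B_seq=367 B_ack=105

Answer: 380 367 367 105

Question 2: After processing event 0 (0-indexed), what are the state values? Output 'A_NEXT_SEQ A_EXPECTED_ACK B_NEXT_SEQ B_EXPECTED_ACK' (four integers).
After event 0: A_seq=105 A_ack=200 B_seq=200 B_ack=105

105 200 200 105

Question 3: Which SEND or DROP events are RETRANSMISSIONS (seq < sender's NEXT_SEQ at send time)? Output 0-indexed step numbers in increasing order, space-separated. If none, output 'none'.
Answer: none

Derivation:
Step 0: SEND seq=0 -> fresh
Step 1: SEND seq=200 -> fresh
Step 2: DROP seq=105 -> fresh
Step 3: SEND seq=230 -> fresh
Step 4: SEND seq=312 -> fresh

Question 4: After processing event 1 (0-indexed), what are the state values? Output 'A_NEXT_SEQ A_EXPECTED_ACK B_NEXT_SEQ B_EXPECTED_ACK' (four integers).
After event 0: A_seq=105 A_ack=200 B_seq=200 B_ack=105
After event 1: A_seq=105 A_ack=312 B_seq=312 B_ack=105

105 312 312 105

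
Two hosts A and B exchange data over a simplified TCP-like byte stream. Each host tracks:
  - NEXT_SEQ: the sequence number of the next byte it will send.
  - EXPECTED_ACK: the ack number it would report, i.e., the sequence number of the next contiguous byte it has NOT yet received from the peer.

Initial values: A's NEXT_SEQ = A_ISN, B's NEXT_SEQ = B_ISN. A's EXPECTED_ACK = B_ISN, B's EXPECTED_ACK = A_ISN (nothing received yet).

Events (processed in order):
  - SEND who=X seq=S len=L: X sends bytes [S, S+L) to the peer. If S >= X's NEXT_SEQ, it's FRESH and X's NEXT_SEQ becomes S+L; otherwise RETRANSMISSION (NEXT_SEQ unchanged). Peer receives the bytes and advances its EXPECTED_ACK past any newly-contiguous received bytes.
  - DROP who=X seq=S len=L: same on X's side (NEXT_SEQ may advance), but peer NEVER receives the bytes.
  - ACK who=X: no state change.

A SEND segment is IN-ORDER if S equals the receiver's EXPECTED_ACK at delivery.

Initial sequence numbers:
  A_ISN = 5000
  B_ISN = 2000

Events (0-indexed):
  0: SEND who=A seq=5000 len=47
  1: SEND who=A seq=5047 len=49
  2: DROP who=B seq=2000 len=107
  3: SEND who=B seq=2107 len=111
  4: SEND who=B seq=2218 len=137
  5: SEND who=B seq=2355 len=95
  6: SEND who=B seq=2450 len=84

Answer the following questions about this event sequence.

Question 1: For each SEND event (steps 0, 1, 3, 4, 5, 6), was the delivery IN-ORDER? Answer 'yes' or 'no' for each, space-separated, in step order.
Step 0: SEND seq=5000 -> in-order
Step 1: SEND seq=5047 -> in-order
Step 3: SEND seq=2107 -> out-of-order
Step 4: SEND seq=2218 -> out-of-order
Step 5: SEND seq=2355 -> out-of-order
Step 6: SEND seq=2450 -> out-of-order

Answer: yes yes no no no no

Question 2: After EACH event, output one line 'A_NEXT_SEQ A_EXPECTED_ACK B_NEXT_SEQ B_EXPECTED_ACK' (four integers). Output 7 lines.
5047 2000 2000 5047
5096 2000 2000 5096
5096 2000 2107 5096
5096 2000 2218 5096
5096 2000 2355 5096
5096 2000 2450 5096
5096 2000 2534 5096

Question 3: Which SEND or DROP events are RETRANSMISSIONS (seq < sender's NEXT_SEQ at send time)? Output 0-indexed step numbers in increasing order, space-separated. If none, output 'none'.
Answer: none

Derivation:
Step 0: SEND seq=5000 -> fresh
Step 1: SEND seq=5047 -> fresh
Step 2: DROP seq=2000 -> fresh
Step 3: SEND seq=2107 -> fresh
Step 4: SEND seq=2218 -> fresh
Step 5: SEND seq=2355 -> fresh
Step 6: SEND seq=2450 -> fresh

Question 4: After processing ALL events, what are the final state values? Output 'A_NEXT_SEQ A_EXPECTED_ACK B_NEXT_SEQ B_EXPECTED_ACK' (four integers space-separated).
Answer: 5096 2000 2534 5096

Derivation:
After event 0: A_seq=5047 A_ack=2000 B_seq=2000 B_ack=5047
After event 1: A_seq=5096 A_ack=2000 B_seq=2000 B_ack=5096
After event 2: A_seq=5096 A_ack=2000 B_seq=2107 B_ack=5096
After event 3: A_seq=5096 A_ack=2000 B_seq=2218 B_ack=5096
After event 4: A_seq=5096 A_ack=2000 B_seq=2355 B_ack=5096
After event 5: A_seq=5096 A_ack=2000 B_seq=2450 B_ack=5096
After event 6: A_seq=5096 A_ack=2000 B_seq=2534 B_ack=5096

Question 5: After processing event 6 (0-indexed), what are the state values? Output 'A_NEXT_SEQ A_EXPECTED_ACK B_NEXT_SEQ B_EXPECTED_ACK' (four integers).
After event 0: A_seq=5047 A_ack=2000 B_seq=2000 B_ack=5047
After event 1: A_seq=5096 A_ack=2000 B_seq=2000 B_ack=5096
After event 2: A_seq=5096 A_ack=2000 B_seq=2107 B_ack=5096
After event 3: A_seq=5096 A_ack=2000 B_seq=2218 B_ack=5096
After event 4: A_seq=5096 A_ack=2000 B_seq=2355 B_ack=5096
After event 5: A_seq=5096 A_ack=2000 B_seq=2450 B_ack=5096
After event 6: A_seq=5096 A_ack=2000 B_seq=2534 B_ack=5096

5096 2000 2534 5096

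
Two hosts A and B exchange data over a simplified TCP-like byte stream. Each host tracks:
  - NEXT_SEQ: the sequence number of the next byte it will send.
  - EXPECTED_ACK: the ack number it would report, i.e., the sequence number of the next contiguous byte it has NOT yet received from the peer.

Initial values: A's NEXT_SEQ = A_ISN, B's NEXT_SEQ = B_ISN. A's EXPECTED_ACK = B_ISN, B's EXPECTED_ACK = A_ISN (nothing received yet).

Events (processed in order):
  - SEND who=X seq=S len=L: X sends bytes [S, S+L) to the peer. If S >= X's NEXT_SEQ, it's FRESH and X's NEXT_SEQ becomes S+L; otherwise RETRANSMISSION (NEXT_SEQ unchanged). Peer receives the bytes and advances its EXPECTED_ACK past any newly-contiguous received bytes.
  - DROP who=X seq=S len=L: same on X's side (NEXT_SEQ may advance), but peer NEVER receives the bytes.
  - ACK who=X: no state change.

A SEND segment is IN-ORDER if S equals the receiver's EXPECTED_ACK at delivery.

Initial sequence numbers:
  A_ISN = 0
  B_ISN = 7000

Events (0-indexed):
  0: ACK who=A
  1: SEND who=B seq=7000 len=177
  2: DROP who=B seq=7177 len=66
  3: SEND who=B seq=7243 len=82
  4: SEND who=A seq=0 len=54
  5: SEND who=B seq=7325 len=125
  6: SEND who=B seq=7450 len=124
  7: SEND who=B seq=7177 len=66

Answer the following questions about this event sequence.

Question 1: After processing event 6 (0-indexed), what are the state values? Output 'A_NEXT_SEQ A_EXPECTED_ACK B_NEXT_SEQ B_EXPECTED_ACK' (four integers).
After event 0: A_seq=0 A_ack=7000 B_seq=7000 B_ack=0
After event 1: A_seq=0 A_ack=7177 B_seq=7177 B_ack=0
After event 2: A_seq=0 A_ack=7177 B_seq=7243 B_ack=0
After event 3: A_seq=0 A_ack=7177 B_seq=7325 B_ack=0
After event 4: A_seq=54 A_ack=7177 B_seq=7325 B_ack=54
After event 5: A_seq=54 A_ack=7177 B_seq=7450 B_ack=54
After event 6: A_seq=54 A_ack=7177 B_seq=7574 B_ack=54

54 7177 7574 54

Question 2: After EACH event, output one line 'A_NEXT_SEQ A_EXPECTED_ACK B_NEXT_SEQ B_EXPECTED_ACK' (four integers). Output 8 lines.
0 7000 7000 0
0 7177 7177 0
0 7177 7243 0
0 7177 7325 0
54 7177 7325 54
54 7177 7450 54
54 7177 7574 54
54 7574 7574 54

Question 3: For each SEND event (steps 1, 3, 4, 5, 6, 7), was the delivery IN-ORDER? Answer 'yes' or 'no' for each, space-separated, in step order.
Step 1: SEND seq=7000 -> in-order
Step 3: SEND seq=7243 -> out-of-order
Step 4: SEND seq=0 -> in-order
Step 5: SEND seq=7325 -> out-of-order
Step 6: SEND seq=7450 -> out-of-order
Step 7: SEND seq=7177 -> in-order

Answer: yes no yes no no yes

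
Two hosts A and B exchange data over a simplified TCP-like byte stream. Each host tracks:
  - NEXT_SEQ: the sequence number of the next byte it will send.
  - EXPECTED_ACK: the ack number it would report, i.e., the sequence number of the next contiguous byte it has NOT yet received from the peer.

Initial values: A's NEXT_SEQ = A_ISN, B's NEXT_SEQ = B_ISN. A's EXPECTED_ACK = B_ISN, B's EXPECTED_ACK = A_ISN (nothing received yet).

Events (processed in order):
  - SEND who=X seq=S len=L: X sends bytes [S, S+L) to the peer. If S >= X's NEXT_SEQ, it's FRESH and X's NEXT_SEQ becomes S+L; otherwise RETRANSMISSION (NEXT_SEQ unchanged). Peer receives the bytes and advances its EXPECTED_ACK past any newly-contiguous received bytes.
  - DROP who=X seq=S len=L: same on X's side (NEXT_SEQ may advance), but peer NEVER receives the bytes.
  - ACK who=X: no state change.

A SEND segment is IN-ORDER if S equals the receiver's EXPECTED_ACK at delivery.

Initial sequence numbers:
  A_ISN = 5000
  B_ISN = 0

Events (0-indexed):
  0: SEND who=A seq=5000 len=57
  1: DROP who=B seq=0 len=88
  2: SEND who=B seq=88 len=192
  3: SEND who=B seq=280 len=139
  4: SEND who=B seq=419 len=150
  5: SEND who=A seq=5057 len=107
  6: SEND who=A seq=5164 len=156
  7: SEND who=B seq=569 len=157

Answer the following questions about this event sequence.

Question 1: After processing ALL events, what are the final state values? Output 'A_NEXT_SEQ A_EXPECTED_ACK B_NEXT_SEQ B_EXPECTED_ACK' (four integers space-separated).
Answer: 5320 0 726 5320

Derivation:
After event 0: A_seq=5057 A_ack=0 B_seq=0 B_ack=5057
After event 1: A_seq=5057 A_ack=0 B_seq=88 B_ack=5057
After event 2: A_seq=5057 A_ack=0 B_seq=280 B_ack=5057
After event 3: A_seq=5057 A_ack=0 B_seq=419 B_ack=5057
After event 4: A_seq=5057 A_ack=0 B_seq=569 B_ack=5057
After event 5: A_seq=5164 A_ack=0 B_seq=569 B_ack=5164
After event 6: A_seq=5320 A_ack=0 B_seq=569 B_ack=5320
After event 7: A_seq=5320 A_ack=0 B_seq=726 B_ack=5320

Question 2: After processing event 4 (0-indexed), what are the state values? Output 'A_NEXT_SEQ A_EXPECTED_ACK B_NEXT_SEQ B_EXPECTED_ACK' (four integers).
After event 0: A_seq=5057 A_ack=0 B_seq=0 B_ack=5057
After event 1: A_seq=5057 A_ack=0 B_seq=88 B_ack=5057
After event 2: A_seq=5057 A_ack=0 B_seq=280 B_ack=5057
After event 3: A_seq=5057 A_ack=0 B_seq=419 B_ack=5057
After event 4: A_seq=5057 A_ack=0 B_seq=569 B_ack=5057

5057 0 569 5057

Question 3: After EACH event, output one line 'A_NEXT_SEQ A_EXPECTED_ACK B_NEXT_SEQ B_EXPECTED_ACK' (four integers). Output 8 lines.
5057 0 0 5057
5057 0 88 5057
5057 0 280 5057
5057 0 419 5057
5057 0 569 5057
5164 0 569 5164
5320 0 569 5320
5320 0 726 5320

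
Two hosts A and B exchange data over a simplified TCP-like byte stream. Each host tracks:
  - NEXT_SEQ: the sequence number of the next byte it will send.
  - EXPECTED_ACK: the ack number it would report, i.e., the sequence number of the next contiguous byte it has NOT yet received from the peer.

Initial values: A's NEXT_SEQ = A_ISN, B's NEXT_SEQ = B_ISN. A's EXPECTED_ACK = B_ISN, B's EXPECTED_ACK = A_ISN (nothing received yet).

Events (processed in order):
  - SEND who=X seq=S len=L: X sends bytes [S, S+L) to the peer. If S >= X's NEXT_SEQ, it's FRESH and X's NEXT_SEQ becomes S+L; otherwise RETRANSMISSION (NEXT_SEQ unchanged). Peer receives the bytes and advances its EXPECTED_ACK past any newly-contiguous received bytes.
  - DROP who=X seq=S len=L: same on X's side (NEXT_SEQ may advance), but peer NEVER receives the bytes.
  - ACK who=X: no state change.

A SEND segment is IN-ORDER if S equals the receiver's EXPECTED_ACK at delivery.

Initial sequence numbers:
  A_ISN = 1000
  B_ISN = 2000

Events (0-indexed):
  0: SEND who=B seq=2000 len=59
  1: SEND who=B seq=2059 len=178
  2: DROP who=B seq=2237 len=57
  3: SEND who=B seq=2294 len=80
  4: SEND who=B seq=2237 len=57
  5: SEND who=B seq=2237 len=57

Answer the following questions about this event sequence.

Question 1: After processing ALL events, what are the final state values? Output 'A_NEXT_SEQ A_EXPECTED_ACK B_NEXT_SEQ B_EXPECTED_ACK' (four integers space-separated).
Answer: 1000 2374 2374 1000

Derivation:
After event 0: A_seq=1000 A_ack=2059 B_seq=2059 B_ack=1000
After event 1: A_seq=1000 A_ack=2237 B_seq=2237 B_ack=1000
After event 2: A_seq=1000 A_ack=2237 B_seq=2294 B_ack=1000
After event 3: A_seq=1000 A_ack=2237 B_seq=2374 B_ack=1000
After event 4: A_seq=1000 A_ack=2374 B_seq=2374 B_ack=1000
After event 5: A_seq=1000 A_ack=2374 B_seq=2374 B_ack=1000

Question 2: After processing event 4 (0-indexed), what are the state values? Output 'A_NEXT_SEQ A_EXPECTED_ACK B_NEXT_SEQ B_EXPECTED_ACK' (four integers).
After event 0: A_seq=1000 A_ack=2059 B_seq=2059 B_ack=1000
After event 1: A_seq=1000 A_ack=2237 B_seq=2237 B_ack=1000
After event 2: A_seq=1000 A_ack=2237 B_seq=2294 B_ack=1000
After event 3: A_seq=1000 A_ack=2237 B_seq=2374 B_ack=1000
After event 4: A_seq=1000 A_ack=2374 B_seq=2374 B_ack=1000

1000 2374 2374 1000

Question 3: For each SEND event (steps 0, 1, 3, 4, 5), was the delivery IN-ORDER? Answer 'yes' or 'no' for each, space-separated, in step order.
Step 0: SEND seq=2000 -> in-order
Step 1: SEND seq=2059 -> in-order
Step 3: SEND seq=2294 -> out-of-order
Step 4: SEND seq=2237 -> in-order
Step 5: SEND seq=2237 -> out-of-order

Answer: yes yes no yes no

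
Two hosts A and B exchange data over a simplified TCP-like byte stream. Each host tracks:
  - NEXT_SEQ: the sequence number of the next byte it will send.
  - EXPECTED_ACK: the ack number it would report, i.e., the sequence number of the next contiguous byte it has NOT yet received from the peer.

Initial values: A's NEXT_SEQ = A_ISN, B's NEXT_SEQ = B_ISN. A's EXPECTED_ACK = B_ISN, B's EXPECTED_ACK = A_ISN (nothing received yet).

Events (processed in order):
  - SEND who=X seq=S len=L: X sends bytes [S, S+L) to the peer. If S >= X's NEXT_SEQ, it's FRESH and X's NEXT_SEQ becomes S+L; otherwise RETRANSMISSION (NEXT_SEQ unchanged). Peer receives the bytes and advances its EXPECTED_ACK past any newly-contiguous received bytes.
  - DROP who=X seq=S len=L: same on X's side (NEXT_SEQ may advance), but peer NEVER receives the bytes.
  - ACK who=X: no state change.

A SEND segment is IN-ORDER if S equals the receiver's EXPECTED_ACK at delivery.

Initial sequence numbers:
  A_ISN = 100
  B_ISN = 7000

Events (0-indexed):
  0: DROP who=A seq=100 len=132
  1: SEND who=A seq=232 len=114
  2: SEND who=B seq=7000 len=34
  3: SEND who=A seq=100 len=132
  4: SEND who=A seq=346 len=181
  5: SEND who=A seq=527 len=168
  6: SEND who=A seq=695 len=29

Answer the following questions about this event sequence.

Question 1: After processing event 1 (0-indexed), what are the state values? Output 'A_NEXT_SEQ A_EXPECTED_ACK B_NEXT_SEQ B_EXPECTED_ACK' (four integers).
After event 0: A_seq=232 A_ack=7000 B_seq=7000 B_ack=100
After event 1: A_seq=346 A_ack=7000 B_seq=7000 B_ack=100

346 7000 7000 100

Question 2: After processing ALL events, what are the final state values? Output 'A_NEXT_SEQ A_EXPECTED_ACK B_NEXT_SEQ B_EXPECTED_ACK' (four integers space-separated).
After event 0: A_seq=232 A_ack=7000 B_seq=7000 B_ack=100
After event 1: A_seq=346 A_ack=7000 B_seq=7000 B_ack=100
After event 2: A_seq=346 A_ack=7034 B_seq=7034 B_ack=100
After event 3: A_seq=346 A_ack=7034 B_seq=7034 B_ack=346
After event 4: A_seq=527 A_ack=7034 B_seq=7034 B_ack=527
After event 5: A_seq=695 A_ack=7034 B_seq=7034 B_ack=695
After event 6: A_seq=724 A_ack=7034 B_seq=7034 B_ack=724

Answer: 724 7034 7034 724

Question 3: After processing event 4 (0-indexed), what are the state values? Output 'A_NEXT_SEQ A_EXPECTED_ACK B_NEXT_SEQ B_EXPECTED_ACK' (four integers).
After event 0: A_seq=232 A_ack=7000 B_seq=7000 B_ack=100
After event 1: A_seq=346 A_ack=7000 B_seq=7000 B_ack=100
After event 2: A_seq=346 A_ack=7034 B_seq=7034 B_ack=100
After event 3: A_seq=346 A_ack=7034 B_seq=7034 B_ack=346
After event 4: A_seq=527 A_ack=7034 B_seq=7034 B_ack=527

527 7034 7034 527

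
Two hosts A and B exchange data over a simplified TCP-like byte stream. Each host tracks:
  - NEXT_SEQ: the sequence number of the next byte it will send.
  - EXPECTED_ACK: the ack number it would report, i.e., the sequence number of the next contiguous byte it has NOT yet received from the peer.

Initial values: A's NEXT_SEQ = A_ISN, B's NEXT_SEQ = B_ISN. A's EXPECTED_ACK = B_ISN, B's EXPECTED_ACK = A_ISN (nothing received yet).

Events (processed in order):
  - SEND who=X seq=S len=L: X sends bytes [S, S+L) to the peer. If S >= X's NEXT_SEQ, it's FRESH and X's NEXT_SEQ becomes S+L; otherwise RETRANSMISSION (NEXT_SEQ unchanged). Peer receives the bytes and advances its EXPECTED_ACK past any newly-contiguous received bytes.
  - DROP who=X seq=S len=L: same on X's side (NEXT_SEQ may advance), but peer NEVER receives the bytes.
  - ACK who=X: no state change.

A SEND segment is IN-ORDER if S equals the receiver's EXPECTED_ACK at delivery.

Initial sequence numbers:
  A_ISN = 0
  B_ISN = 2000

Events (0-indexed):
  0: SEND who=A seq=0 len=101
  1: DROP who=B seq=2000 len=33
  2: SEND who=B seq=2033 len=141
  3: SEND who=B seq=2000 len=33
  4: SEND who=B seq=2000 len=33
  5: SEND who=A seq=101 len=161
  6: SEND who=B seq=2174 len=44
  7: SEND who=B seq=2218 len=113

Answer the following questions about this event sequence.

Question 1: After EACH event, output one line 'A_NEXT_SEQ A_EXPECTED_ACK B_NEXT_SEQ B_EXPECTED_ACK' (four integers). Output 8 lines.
101 2000 2000 101
101 2000 2033 101
101 2000 2174 101
101 2174 2174 101
101 2174 2174 101
262 2174 2174 262
262 2218 2218 262
262 2331 2331 262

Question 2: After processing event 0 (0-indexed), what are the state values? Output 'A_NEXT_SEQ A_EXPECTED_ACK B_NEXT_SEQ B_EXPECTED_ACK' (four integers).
After event 0: A_seq=101 A_ack=2000 B_seq=2000 B_ack=101

101 2000 2000 101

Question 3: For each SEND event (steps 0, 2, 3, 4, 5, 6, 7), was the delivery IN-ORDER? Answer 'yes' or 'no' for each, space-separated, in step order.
Answer: yes no yes no yes yes yes

Derivation:
Step 0: SEND seq=0 -> in-order
Step 2: SEND seq=2033 -> out-of-order
Step 3: SEND seq=2000 -> in-order
Step 4: SEND seq=2000 -> out-of-order
Step 5: SEND seq=101 -> in-order
Step 6: SEND seq=2174 -> in-order
Step 7: SEND seq=2218 -> in-order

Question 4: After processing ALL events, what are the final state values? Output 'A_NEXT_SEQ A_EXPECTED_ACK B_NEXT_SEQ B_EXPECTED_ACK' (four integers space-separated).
After event 0: A_seq=101 A_ack=2000 B_seq=2000 B_ack=101
After event 1: A_seq=101 A_ack=2000 B_seq=2033 B_ack=101
After event 2: A_seq=101 A_ack=2000 B_seq=2174 B_ack=101
After event 3: A_seq=101 A_ack=2174 B_seq=2174 B_ack=101
After event 4: A_seq=101 A_ack=2174 B_seq=2174 B_ack=101
After event 5: A_seq=262 A_ack=2174 B_seq=2174 B_ack=262
After event 6: A_seq=262 A_ack=2218 B_seq=2218 B_ack=262
After event 7: A_seq=262 A_ack=2331 B_seq=2331 B_ack=262

Answer: 262 2331 2331 262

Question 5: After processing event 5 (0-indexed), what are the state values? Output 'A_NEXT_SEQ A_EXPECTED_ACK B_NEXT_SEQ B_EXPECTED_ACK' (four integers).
After event 0: A_seq=101 A_ack=2000 B_seq=2000 B_ack=101
After event 1: A_seq=101 A_ack=2000 B_seq=2033 B_ack=101
After event 2: A_seq=101 A_ack=2000 B_seq=2174 B_ack=101
After event 3: A_seq=101 A_ack=2174 B_seq=2174 B_ack=101
After event 4: A_seq=101 A_ack=2174 B_seq=2174 B_ack=101
After event 5: A_seq=262 A_ack=2174 B_seq=2174 B_ack=262

262 2174 2174 262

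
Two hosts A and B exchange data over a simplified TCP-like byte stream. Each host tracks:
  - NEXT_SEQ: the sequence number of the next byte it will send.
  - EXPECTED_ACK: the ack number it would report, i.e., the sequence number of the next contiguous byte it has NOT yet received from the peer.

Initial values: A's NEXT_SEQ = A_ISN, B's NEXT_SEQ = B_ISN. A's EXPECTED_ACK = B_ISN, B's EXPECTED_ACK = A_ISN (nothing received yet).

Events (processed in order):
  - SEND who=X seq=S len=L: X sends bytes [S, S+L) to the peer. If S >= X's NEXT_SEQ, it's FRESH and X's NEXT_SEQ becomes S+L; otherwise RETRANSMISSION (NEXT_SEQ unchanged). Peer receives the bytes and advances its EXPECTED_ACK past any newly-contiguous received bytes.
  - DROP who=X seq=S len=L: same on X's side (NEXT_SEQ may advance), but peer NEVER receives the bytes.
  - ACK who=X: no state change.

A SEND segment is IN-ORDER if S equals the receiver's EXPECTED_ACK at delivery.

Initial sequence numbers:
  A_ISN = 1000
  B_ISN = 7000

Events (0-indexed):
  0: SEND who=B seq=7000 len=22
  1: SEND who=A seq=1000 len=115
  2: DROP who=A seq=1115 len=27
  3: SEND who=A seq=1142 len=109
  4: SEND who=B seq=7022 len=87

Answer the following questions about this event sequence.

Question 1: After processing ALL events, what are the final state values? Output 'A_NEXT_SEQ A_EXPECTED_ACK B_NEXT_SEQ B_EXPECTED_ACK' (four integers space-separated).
After event 0: A_seq=1000 A_ack=7022 B_seq=7022 B_ack=1000
After event 1: A_seq=1115 A_ack=7022 B_seq=7022 B_ack=1115
After event 2: A_seq=1142 A_ack=7022 B_seq=7022 B_ack=1115
After event 3: A_seq=1251 A_ack=7022 B_seq=7022 B_ack=1115
After event 4: A_seq=1251 A_ack=7109 B_seq=7109 B_ack=1115

Answer: 1251 7109 7109 1115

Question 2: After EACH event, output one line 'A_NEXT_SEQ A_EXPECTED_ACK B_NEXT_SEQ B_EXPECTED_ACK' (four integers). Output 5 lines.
1000 7022 7022 1000
1115 7022 7022 1115
1142 7022 7022 1115
1251 7022 7022 1115
1251 7109 7109 1115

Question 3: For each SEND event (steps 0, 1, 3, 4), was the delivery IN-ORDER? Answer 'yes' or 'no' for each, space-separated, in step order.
Answer: yes yes no yes

Derivation:
Step 0: SEND seq=7000 -> in-order
Step 1: SEND seq=1000 -> in-order
Step 3: SEND seq=1142 -> out-of-order
Step 4: SEND seq=7022 -> in-order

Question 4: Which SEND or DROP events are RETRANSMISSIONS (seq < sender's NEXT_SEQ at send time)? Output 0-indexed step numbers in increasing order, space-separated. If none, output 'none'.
Step 0: SEND seq=7000 -> fresh
Step 1: SEND seq=1000 -> fresh
Step 2: DROP seq=1115 -> fresh
Step 3: SEND seq=1142 -> fresh
Step 4: SEND seq=7022 -> fresh

Answer: none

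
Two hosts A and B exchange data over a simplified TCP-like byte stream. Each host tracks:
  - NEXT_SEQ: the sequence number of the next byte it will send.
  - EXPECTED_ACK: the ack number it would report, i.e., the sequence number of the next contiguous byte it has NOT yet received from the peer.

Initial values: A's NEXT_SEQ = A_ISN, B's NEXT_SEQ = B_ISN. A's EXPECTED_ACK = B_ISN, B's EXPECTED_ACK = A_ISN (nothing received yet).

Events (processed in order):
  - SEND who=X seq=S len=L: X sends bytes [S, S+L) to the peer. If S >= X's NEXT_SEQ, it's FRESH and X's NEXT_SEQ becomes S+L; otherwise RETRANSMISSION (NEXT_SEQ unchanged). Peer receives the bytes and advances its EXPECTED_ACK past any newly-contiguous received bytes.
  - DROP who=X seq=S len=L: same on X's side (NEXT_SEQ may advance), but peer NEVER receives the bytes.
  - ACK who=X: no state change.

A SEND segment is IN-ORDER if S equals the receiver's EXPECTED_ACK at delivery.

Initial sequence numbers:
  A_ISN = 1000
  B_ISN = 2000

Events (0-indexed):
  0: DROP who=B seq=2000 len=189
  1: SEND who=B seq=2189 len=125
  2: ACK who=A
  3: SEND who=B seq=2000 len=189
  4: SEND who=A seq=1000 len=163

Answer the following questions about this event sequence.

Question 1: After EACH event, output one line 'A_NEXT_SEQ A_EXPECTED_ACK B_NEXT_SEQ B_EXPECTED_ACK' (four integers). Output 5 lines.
1000 2000 2189 1000
1000 2000 2314 1000
1000 2000 2314 1000
1000 2314 2314 1000
1163 2314 2314 1163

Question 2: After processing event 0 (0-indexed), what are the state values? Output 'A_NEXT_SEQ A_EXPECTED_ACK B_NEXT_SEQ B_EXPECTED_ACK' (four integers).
After event 0: A_seq=1000 A_ack=2000 B_seq=2189 B_ack=1000

1000 2000 2189 1000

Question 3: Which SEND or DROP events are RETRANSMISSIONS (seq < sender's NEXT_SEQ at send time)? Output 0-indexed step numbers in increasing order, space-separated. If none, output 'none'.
Answer: 3

Derivation:
Step 0: DROP seq=2000 -> fresh
Step 1: SEND seq=2189 -> fresh
Step 3: SEND seq=2000 -> retransmit
Step 4: SEND seq=1000 -> fresh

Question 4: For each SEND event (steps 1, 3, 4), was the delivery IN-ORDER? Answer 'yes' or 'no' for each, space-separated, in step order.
Answer: no yes yes

Derivation:
Step 1: SEND seq=2189 -> out-of-order
Step 3: SEND seq=2000 -> in-order
Step 4: SEND seq=1000 -> in-order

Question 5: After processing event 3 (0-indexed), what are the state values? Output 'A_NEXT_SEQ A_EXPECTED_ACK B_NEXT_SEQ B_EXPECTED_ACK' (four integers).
After event 0: A_seq=1000 A_ack=2000 B_seq=2189 B_ack=1000
After event 1: A_seq=1000 A_ack=2000 B_seq=2314 B_ack=1000
After event 2: A_seq=1000 A_ack=2000 B_seq=2314 B_ack=1000
After event 3: A_seq=1000 A_ack=2314 B_seq=2314 B_ack=1000

1000 2314 2314 1000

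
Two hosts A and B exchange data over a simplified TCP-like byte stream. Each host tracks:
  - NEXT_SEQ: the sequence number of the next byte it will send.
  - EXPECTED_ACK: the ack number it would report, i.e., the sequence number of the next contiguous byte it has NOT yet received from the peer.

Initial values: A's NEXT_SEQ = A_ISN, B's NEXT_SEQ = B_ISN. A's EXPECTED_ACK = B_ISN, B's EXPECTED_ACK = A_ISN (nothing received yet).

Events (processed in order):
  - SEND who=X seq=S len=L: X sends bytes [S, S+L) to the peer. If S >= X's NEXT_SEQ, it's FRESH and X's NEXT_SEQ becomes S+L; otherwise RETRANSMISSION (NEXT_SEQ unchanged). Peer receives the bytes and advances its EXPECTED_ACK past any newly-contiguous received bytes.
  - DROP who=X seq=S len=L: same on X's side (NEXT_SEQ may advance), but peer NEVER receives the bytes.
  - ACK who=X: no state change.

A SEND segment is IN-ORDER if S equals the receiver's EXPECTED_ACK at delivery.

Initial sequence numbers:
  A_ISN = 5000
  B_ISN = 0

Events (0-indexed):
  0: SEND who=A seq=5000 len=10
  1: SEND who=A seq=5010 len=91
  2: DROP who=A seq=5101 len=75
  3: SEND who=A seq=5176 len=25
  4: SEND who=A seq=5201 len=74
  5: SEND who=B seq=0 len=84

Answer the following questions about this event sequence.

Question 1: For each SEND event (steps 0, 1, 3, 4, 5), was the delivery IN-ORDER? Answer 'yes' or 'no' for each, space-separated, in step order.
Answer: yes yes no no yes

Derivation:
Step 0: SEND seq=5000 -> in-order
Step 1: SEND seq=5010 -> in-order
Step 3: SEND seq=5176 -> out-of-order
Step 4: SEND seq=5201 -> out-of-order
Step 5: SEND seq=0 -> in-order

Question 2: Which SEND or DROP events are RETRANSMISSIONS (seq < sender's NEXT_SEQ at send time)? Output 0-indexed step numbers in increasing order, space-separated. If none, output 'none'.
Answer: none

Derivation:
Step 0: SEND seq=5000 -> fresh
Step 1: SEND seq=5010 -> fresh
Step 2: DROP seq=5101 -> fresh
Step 3: SEND seq=5176 -> fresh
Step 4: SEND seq=5201 -> fresh
Step 5: SEND seq=0 -> fresh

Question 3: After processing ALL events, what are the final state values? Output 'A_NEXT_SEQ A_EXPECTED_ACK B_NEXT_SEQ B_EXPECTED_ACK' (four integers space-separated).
After event 0: A_seq=5010 A_ack=0 B_seq=0 B_ack=5010
After event 1: A_seq=5101 A_ack=0 B_seq=0 B_ack=5101
After event 2: A_seq=5176 A_ack=0 B_seq=0 B_ack=5101
After event 3: A_seq=5201 A_ack=0 B_seq=0 B_ack=5101
After event 4: A_seq=5275 A_ack=0 B_seq=0 B_ack=5101
After event 5: A_seq=5275 A_ack=84 B_seq=84 B_ack=5101

Answer: 5275 84 84 5101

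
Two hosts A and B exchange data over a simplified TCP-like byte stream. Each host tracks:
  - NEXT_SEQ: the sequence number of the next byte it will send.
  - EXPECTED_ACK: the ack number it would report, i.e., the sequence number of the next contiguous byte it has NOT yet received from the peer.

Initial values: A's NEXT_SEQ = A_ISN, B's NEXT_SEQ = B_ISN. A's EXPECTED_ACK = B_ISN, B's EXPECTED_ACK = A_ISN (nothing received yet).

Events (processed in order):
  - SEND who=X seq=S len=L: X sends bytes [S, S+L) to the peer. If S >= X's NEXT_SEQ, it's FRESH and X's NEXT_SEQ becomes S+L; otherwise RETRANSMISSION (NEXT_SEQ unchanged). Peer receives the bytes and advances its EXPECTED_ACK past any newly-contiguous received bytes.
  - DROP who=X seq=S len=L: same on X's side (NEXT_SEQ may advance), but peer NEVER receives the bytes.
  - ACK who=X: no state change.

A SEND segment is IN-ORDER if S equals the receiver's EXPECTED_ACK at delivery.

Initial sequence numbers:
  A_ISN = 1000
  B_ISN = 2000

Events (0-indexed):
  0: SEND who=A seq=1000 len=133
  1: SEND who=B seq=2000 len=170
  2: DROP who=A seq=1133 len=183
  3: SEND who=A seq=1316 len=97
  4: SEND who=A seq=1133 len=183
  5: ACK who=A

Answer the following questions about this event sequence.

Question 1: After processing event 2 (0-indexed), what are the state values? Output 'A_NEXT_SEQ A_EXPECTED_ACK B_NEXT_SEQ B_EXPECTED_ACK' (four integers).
After event 0: A_seq=1133 A_ack=2000 B_seq=2000 B_ack=1133
After event 1: A_seq=1133 A_ack=2170 B_seq=2170 B_ack=1133
After event 2: A_seq=1316 A_ack=2170 B_seq=2170 B_ack=1133

1316 2170 2170 1133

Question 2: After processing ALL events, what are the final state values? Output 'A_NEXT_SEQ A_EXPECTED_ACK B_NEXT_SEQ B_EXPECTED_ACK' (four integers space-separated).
Answer: 1413 2170 2170 1413

Derivation:
After event 0: A_seq=1133 A_ack=2000 B_seq=2000 B_ack=1133
After event 1: A_seq=1133 A_ack=2170 B_seq=2170 B_ack=1133
After event 2: A_seq=1316 A_ack=2170 B_seq=2170 B_ack=1133
After event 3: A_seq=1413 A_ack=2170 B_seq=2170 B_ack=1133
After event 4: A_seq=1413 A_ack=2170 B_seq=2170 B_ack=1413
After event 5: A_seq=1413 A_ack=2170 B_seq=2170 B_ack=1413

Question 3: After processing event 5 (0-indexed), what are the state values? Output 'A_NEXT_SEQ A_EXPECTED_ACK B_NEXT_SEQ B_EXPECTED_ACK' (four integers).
After event 0: A_seq=1133 A_ack=2000 B_seq=2000 B_ack=1133
After event 1: A_seq=1133 A_ack=2170 B_seq=2170 B_ack=1133
After event 2: A_seq=1316 A_ack=2170 B_seq=2170 B_ack=1133
After event 3: A_seq=1413 A_ack=2170 B_seq=2170 B_ack=1133
After event 4: A_seq=1413 A_ack=2170 B_seq=2170 B_ack=1413
After event 5: A_seq=1413 A_ack=2170 B_seq=2170 B_ack=1413

1413 2170 2170 1413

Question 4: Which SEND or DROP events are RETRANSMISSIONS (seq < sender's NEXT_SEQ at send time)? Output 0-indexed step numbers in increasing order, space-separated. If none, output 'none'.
Step 0: SEND seq=1000 -> fresh
Step 1: SEND seq=2000 -> fresh
Step 2: DROP seq=1133 -> fresh
Step 3: SEND seq=1316 -> fresh
Step 4: SEND seq=1133 -> retransmit

Answer: 4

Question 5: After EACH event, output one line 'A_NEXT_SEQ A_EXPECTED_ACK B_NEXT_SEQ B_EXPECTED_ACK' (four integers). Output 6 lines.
1133 2000 2000 1133
1133 2170 2170 1133
1316 2170 2170 1133
1413 2170 2170 1133
1413 2170 2170 1413
1413 2170 2170 1413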